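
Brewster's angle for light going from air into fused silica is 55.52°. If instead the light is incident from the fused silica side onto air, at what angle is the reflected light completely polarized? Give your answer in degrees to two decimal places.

θ_B' ≈ 34.48°

The two Brewster angles are complementary: θ_B' = 90° − θ_B = 90° − 55.52° = 34.48°.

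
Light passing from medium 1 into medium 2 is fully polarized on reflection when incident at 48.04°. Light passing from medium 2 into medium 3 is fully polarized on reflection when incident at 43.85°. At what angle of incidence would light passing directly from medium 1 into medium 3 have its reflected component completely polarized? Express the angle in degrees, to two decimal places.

θ_B ≈ 46.89°

Each Brewster angle gives a ratio: n₂/n₁ = tan 48.04° = 1.1122, n₃/n₂ = tan 43.85° = 0.9606.
So n₃/n₁ = (n₂/n₁)(n₃/n₂) = 1.1122 × 0.9606 = 1.0684.
θ_B(1→3) = arctan(1.0684) = 46.89°.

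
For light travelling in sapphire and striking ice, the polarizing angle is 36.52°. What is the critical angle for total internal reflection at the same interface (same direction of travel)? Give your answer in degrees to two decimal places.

From Brewster, n₂/n₁ = tan θ_B = tan 36.52° = 0.7405.
Then sin θ_c = n₂/n₁ = 0.7405, so θ_c = arcsin 0.7405 = 47.77°.

θ_c ≈ 47.77°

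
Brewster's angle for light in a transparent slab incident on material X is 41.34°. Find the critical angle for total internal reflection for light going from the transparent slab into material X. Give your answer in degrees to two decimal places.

θ_c ≈ 61.61°

From Brewster, n₂/n₁ = tan θ_B = tan 41.34° = 0.8798.
Then sin θ_c = n₂/n₁ = 0.8798, so θ_c = arcsin 0.8798 = 61.61°.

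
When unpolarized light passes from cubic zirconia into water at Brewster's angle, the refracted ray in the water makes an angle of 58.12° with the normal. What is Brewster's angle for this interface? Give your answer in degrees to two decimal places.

θ_B ≈ 31.88°

Brewster's condition makes the reflected and refracted beams perpendicular: θ_B + θ_t = 90°.
So θ_B = 90° − θ_t = 90° − 58.12° = 31.88°.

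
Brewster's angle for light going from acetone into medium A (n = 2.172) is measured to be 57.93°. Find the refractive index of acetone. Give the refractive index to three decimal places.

At Brewster's angle, tan θ_B = n₂/n₁ with n₁ on the incident side (acetone) and n₂ on the transmitted side (medium A).
n₁ = n₂ / tan θ_B = 2.172 / tan 57.93° = 1.361.

n ≈ 1.361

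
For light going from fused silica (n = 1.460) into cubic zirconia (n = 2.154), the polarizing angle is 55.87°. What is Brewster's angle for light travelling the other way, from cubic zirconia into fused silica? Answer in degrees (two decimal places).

θ_B' ≈ 34.13°

tan θ_B' = n₁/n₂ = 1/tan θ_B, so θ_B' = 90° − θ_B.
θ_B' = 90° − 55.87° = 34.13°.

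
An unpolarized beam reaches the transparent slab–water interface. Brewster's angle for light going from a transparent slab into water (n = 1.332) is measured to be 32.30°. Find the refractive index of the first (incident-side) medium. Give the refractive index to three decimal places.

n ≈ 2.107

At Brewster's angle, tan θ_B = n₂/n₁ with n₁ on the incident side (a transparent slab) and n₂ on the transmitted side (water).
n₁ = n₂ / tan θ_B = 1.332 / tan 32.30° = 2.107.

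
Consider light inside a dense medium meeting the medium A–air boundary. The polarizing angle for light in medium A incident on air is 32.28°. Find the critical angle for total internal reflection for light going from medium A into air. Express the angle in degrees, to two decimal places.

θ_c ≈ 39.17°

tan θ_B = n₂/n₁ = tan 32.28° = 0.6317.
Total internal reflection: sin θ_c = n₂/n₁ = 0.6317.
θ_c = arcsin(0.6317) = 39.17°.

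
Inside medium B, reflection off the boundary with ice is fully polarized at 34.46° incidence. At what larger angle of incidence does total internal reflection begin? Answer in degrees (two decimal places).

θ_c ≈ 43.33°

From Brewster, n₂/n₁ = tan θ_B = tan 34.46° = 0.6863.
Then sin θ_c = n₂/n₁ = 0.6863, so θ_c = arcsin 0.6863 = 43.33°.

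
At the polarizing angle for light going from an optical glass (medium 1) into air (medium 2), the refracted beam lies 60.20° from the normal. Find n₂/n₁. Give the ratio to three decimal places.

θ_B + θ_t = 90°, so θ_B = 90° − 60.20° = 29.80°.
Then n₂/n₁ = tan θ_B = tan 29.80° = 0.573.

n₂/n₁ ≈ 0.573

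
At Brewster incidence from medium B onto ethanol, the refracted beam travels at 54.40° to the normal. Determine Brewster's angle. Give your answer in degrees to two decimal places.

Since the reflected and refracted rays are at right angles at the polarizing angle, θ_B + θ_t = 90°.
θ_B = 90° − 54.40° = 35.60°.

θ_B ≈ 35.60°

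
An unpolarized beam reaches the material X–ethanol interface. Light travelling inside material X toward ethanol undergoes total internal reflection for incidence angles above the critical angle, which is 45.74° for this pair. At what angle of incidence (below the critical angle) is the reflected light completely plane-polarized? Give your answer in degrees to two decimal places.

At the critical angle sin θ_c = n₂/n₁, giving n₂/n₁ = sin 45.74° = 0.7162.
Then tan θ_B = n₂/n₁ = 0.7162, so θ_B = arctan 0.7162 = 35.61°.

θ_B ≈ 35.61°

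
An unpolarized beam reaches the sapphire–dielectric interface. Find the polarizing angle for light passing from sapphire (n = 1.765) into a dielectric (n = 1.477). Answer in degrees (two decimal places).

θ_B ≈ 39.92°

tan θ_B = n₂/n₁ = 1.477/1.765 = 0.8368. Taking the arctangent, θ_B = 39.92°.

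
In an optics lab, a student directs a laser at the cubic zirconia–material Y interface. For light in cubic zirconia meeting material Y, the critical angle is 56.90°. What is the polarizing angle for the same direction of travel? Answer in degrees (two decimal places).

θ_B ≈ 39.95°

At the critical angle sin θ_c = n₂/n₁, giving n₂/n₁ = sin 56.90° = 0.8377.
Then tan θ_B = n₂/n₁ = 0.8377, so θ_B = arctan 0.8377 = 39.95°.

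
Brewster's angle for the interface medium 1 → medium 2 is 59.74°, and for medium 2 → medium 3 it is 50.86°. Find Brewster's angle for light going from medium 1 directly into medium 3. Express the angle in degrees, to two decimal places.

Each Brewster angle gives a ratio: n₂/n₁ = tan 59.74° = 1.7140, n₃/n₂ = tan 50.86° = 1.2287.
Multiplying, n₃/n₁ = 1.7140 × 1.2287 = 2.1061, and θ_B(1→3) = arctan 2.1061 = 64.60°.

θ_B ≈ 64.60°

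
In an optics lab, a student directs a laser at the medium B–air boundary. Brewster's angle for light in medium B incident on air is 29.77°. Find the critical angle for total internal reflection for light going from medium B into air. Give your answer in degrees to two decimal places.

θ_c ≈ 34.89°

n₂/n₁ = tan 29.77° = 0.5720; the critical angle satisfies sin θ_c = n₂/n₁.
θ_c = arcsin(0.5720) = 34.89°.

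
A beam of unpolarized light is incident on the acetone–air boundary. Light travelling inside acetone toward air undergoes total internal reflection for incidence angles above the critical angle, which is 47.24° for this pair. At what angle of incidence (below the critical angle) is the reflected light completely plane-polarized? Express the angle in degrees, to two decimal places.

θ_B ≈ 36.29°

sin θ_c = n₂/n₁, so n₂/n₁ = sin 47.24° = 0.7342.
Brewster: tan θ_B = n₂/n₁ = 0.7342.
θ_B = arctan(0.7342) = 36.29°.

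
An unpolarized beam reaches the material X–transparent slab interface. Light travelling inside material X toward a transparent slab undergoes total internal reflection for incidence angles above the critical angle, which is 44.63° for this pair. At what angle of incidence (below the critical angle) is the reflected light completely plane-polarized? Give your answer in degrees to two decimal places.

n₂/n₁ = sin θ_c = sin 44.63° = 0.7025.
tan θ_B equals the same ratio, so θ_B = arctan(0.7025) = 35.09°.

θ_B ≈ 35.09°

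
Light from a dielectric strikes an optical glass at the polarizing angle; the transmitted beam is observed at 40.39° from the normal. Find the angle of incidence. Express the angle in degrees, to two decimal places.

θ_B ≈ 49.61°

Since the reflected and refracted rays are at right angles at the polarizing angle, θ_B + θ_t = 90°.
So θ_B = 90° − θ_t = 90° − 40.39° = 49.61°.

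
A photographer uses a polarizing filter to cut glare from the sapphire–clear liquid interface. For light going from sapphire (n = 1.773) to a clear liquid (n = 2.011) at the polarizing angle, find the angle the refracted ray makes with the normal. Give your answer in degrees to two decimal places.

First find Brewster's angle: tan θ_B = 2.011/1.773 = 1.1342, giving θ_B = 48.60°.
At Brewster's angle the reflected and refracted rays are perpendicular, so θ_t = 90° − θ_B = 90° − 48.60° = 41.40°.

θ_t ≈ 41.40°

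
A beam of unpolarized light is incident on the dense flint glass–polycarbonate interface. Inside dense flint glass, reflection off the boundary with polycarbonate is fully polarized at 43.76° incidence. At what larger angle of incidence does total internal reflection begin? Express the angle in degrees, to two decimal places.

n₂/n₁ = tan 43.76° = 0.9576; the critical angle satisfies sin θ_c = n₂/n₁.
θ_c = arcsin(0.9576) = 73.26°.

θ_c ≈ 73.26°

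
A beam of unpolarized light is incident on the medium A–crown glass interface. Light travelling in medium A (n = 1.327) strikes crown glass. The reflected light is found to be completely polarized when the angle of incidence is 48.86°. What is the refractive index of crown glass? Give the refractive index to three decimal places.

n ≈ 1.519

Brewster's law: tan θ_B = n₂/n₁ (light incident in medium A, refracted into crown glass).
n₂ = n₁ tan θ_B = 1.327 × tan 48.86° = 1.519.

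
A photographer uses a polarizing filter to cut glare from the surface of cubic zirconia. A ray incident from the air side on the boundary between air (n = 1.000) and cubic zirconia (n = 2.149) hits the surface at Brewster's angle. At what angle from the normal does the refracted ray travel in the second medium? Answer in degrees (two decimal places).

First find Brewster's angle: tan θ_B = 2.149/1.000 = 2.1490, giving θ_B = 65.05°.
At Brewster's angle the reflected and refracted rays are perpendicular, so θ_t = 90° − θ_B = 90° − 65.05° = 24.95°.

θ_t ≈ 24.95°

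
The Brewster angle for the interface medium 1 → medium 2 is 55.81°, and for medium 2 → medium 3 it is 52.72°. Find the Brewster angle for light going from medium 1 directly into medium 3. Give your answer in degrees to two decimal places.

n₂/n₁ = tan 55.81° = 1.4720 and n₃/n₂ = tan 52.72° = 1.3136.
Multiplying, n₃/n₁ = 1.4720 × 1.3136 = 1.9337, and θ_B(1→3) = arctan 1.9337 = 62.65°.

θ_B ≈ 62.65°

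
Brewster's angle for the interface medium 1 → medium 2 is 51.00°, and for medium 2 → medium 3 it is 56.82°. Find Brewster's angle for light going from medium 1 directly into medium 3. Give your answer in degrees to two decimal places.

n₂/n₁ = tan 51.00° = 1.2349 and n₃/n₂ = tan 56.82° = 1.5293.
Multiplying, n₃/n₁ = 1.2349 × 1.5293 = 1.8886, and θ_B(1→3) = arctan 1.8886 = 62.10°.

θ_B ≈ 62.10°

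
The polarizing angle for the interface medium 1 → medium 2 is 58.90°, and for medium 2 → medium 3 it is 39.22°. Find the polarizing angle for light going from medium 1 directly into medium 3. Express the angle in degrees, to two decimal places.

θ_B ≈ 53.53°

tan θ_B(1→2) = n₂/n₁ = tan 58.90° = 1.6577.
tan θ_B(2→3) = n₃/n₂ = tan 39.22° = 0.8162.
n₃/n₁ = 1.3530. Then tan θ_B(1→3) = n₃/n₁, so θ_B(1→3) = arctan(1.3530) = 53.53°.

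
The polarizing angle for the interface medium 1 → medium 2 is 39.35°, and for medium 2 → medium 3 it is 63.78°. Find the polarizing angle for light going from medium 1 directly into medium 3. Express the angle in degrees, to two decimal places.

θ_B ≈ 59.01°

Each Brewster angle gives a ratio: n₂/n₁ = tan 39.35° = 0.8199, n₃/n₂ = tan 63.78° = 2.0305.
So n₃/n₁ = (n₂/n₁)(n₃/n₂) = 0.8199 × 2.0305 = 1.6649.
θ_B(1→3) = arctan(1.6649) = 59.01°.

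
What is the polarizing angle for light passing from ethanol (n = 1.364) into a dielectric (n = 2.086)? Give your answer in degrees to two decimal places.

The reflected p-component vanishes when tan θ_B = n₂/n₁.
Here n₂/n₁ = 2.086/1.364 = 1.5293, and Brewster's law gives tan θ_B = n₂/n₁.
So θ_B = arctan 1.5293 = 56.82°.

θ_B ≈ 56.82°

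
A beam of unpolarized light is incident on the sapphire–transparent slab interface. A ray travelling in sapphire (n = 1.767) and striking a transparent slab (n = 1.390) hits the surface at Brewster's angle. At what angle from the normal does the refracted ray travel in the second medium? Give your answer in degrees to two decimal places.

tan θ_B = n₂/n₁ = 1.390/1.767 = 0.7866, so θ_B = 38.19°.
Since θ_B + θ_t = 90° at Brewster incidence, θ_t = 90° − 38.19° = 51.81°.

θ_t ≈ 51.81°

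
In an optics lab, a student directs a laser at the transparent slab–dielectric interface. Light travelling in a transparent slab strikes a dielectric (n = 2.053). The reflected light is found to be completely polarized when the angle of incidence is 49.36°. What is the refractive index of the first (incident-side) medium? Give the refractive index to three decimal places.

n ≈ 1.762

Full polarization of the reflected beam means tan θ_B = n₂/n₁, where n₁ is the incident medium (a transparent slab).
n₁ = n₂ / tan θ_B = 2.053 / tan 49.36° = 1.762.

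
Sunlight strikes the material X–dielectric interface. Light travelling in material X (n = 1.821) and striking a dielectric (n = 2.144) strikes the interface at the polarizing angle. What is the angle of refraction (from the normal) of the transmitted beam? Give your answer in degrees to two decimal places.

θ_t ≈ 40.34°

θ_B = arctan(n₂/n₁) = arctan(2.144/1.821) = 49.66°.
The refracted ray is perpendicular to the reflected ray, so θ_t = 90° − θ_B = 40.34°.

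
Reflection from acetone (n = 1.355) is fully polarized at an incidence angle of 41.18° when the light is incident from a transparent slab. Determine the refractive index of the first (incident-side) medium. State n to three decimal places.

n ≈ 1.549

Brewster's law: tan θ_B = n₂/n₁ (light incident in a transparent slab, refracted into acetone).
n₁ = n₂ / tan θ_B = 1.355 / tan 41.18° = 1.549.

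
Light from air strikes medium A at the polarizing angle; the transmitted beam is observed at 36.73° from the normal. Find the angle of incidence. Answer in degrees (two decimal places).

At Brewster's angle the reflected and refracted rays are perpendicular, so θ_B + θ_t = 90°.
So θ_B = 90° − θ_t = 90° − 36.73° = 53.27°.

θ_B ≈ 53.27°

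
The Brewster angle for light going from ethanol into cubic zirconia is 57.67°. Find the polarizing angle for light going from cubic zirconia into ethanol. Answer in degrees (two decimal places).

θ_B' ≈ 32.33°

The two Brewster angles are complementary: θ_B' = 90° − θ_B = 90° − 57.67° = 32.33°.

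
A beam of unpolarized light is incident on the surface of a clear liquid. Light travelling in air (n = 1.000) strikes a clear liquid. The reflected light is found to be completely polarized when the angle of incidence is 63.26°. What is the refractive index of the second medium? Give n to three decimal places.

At the polarizing angle, tan θ_B = n₂/n₁ with n₁ on the incident side (air) and n₂ on the transmitted side (a clear liquid).
n₂ = n₁ tan θ_B = 1.000 × tan 63.26° = 1.985.

n ≈ 1.985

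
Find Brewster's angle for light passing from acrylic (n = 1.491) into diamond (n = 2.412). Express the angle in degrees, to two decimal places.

θ_B ≈ 58.28°

Brewster's condition: tan θ_B = n₂/n₁ = 2.412/1.491 = 1.6177.
θ_B = arctan(1.6177) = 58.28°.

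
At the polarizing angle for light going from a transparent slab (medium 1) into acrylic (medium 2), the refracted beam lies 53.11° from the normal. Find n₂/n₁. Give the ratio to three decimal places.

At Brewster incidence θ_B = 90° − θ_t = 90° − 53.11° = 36.89°.
tan θ_B = n₂/n₁, so n₂/n₁ = tan 36.89° = 0.751.

n₂/n₁ ≈ 0.751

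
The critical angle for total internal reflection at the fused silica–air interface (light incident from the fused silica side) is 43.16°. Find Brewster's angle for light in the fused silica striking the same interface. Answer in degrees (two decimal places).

sin θ_c = n₂/n₁, so n₂/n₁ = sin 43.16° = 0.6840.
Brewster: tan θ_B = n₂/n₁ = 0.6840.
θ_B = arctan(0.6840) = 34.37°.

θ_B ≈ 34.37°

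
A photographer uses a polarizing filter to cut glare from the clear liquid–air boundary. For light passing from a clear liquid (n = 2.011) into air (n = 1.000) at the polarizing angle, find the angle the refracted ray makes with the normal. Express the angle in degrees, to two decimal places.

First find Brewster's angle: tan θ_B = 1.000/2.011 = 0.4973, giving θ_B = 26.44°.
At Brewster's angle the reflected and refracted rays are perpendicular, so θ_t = 90° − θ_B = 90° − 26.44° = 63.56°.

θ_t ≈ 63.56°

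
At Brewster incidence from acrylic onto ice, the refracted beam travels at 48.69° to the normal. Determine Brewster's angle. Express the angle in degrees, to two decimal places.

θ_B ≈ 41.31°

At Brewster's angle the reflected and refracted rays are perpendicular, so θ_B + θ_t = 90°.
So θ_B = 90° − θ_t = 90° − 48.69° = 41.31°.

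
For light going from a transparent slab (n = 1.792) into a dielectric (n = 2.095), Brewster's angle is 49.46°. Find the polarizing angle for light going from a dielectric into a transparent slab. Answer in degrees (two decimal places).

θ_B' ≈ 40.54°

The two Brewster angles are complementary: θ_B' = 90° − θ_B = 90° − 49.46° = 40.54°.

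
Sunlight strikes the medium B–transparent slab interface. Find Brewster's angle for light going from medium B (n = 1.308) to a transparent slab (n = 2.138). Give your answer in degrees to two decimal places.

At Brewster's angle the reflected and refracted rays are perpendicular, which with Snell's law gives tan θ_B = n₂/n₁.
Here n₂/n₁ = 2.138/1.308 = 1.6346, and Brewster's law gives tan θ_B = n₂/n₁. Taking the arctangent, θ_B = 58.54°.

θ_B ≈ 58.54°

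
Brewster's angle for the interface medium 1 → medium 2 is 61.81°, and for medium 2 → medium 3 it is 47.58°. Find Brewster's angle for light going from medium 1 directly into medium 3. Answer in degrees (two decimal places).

tan θ_B(1→2) = n₂/n₁ = tan 61.81° = 1.8658.
tan θ_B(2→3) = n₃/n₂ = tan 47.58° = 1.0944.
Multiplying, n₃/n₁ = 1.8658 × 1.0944 = 2.0419, and θ_B(1→3) = arctan 2.0419 = 63.91°.

θ_B ≈ 63.91°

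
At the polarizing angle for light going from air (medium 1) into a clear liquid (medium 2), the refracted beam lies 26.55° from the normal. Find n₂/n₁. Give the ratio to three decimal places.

n₂/n₁ ≈ 2.001

θ_B + θ_t = 90°, so θ_B = 90° − 26.55° = 63.45°.
Then n₂/n₁ = tan θ_B = tan 63.45° = 2.001.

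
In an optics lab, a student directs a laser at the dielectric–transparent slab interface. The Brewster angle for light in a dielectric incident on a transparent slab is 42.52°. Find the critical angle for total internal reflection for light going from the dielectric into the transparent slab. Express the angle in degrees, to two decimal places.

tan θ_B = n₂/n₁ = tan 42.52° = 0.9170.
Total internal reflection: sin θ_c = n₂/n₁ = 0.9170.
θ_c = arcsin(0.9170) = 66.49°.

θ_c ≈ 66.49°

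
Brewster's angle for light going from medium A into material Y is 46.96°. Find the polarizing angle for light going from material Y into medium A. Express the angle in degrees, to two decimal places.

θ_B' ≈ 43.04°

The two Brewster angles are complementary: θ_B' = 90° − θ_B = 90° − 46.96° = 43.04°.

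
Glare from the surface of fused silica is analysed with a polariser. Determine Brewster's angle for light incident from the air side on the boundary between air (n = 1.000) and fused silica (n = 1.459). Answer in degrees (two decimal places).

θ_B ≈ 55.57°

At Brewster's angle the reflected and refracted rays are perpendicular, which with Snell's law gives tan θ_B = n₂/n₁.
Brewster's condition: tan θ_B = n₂/n₁ = 1.459/1.000 = 1.4590.
So θ_B = arctan 1.4590 = 55.57°.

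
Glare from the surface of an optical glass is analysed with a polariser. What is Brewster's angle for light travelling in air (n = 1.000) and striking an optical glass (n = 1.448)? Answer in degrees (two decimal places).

θ_B ≈ 55.37°

Here n₂/n₁ = 1.448/1.000 = 1.4480, and Brewster's law gives tan θ_B = n₂/n₁.
So θ_B = arctan 1.4480 = 55.37°.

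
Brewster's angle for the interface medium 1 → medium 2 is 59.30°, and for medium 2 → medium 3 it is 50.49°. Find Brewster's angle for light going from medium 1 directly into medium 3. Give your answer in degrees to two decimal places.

θ_B ≈ 63.91°

tan θ_B(1→2) = n₂/n₁ = tan 59.30° = 1.6842.
tan θ_B(2→3) = n₃/n₂ = tan 50.49° = 1.2127.
n₃/n₁ = 2.0424. Then tan θ_B(1→3) = n₃/n₁, so θ_B(1→3) = arctan(2.0424) = 63.91°.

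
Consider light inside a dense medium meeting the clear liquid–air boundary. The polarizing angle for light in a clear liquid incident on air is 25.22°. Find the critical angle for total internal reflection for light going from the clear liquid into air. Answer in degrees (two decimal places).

θ_c ≈ 28.10°

tan θ_B = n₂/n₁ = tan 25.22° = 0.4710.
Total internal reflection: sin θ_c = n₂/n₁ = 0.4710.
θ_c = arcsin(0.4710) = 28.10°.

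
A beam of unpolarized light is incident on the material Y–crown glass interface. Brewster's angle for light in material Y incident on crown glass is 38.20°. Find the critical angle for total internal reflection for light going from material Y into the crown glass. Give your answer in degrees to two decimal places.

tan θ_B = n₂/n₁ = tan 38.20° = 0.7869.
Total internal reflection: sin θ_c = n₂/n₁ = 0.7869.
θ_c = arcsin(0.7869) = 51.90°.

θ_c ≈ 51.90°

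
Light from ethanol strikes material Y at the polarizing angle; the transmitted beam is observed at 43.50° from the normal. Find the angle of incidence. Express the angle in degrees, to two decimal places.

Since the reflected and refracted rays are at right angles at the polarizing angle, θ_B + θ_t = 90°.
θ_B = 90° − 43.50° = 46.50°.

θ_B ≈ 46.50°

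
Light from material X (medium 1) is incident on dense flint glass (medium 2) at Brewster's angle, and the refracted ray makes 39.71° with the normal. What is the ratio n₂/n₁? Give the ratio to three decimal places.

At Brewster incidence θ_B = 90° − θ_t = 90° − 39.71° = 50.29°.
Then n₂/n₁ = tan θ_B = tan 50.29° = 1.204.

n₂/n₁ ≈ 1.204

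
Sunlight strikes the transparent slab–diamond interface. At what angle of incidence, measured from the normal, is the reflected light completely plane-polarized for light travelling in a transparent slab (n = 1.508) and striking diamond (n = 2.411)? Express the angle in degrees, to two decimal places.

At Brewster's angle the reflected and refracted rays are perpendicular, which with Snell's law gives tan θ_B = n₂/n₁.
tan θ_B = n₂/n₁ = 2.411/1.508 = 1.5988.
θ_B = arctan(1.5988) = 57.98°.

θ_B ≈ 57.98°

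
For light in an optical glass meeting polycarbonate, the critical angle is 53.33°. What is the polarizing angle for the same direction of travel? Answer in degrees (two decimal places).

n₂/n₁ = sin θ_c = sin 53.33° = 0.8021.
tan θ_B equals the same ratio, so θ_B = arctan(0.8021) = 38.73°.

θ_B ≈ 38.73°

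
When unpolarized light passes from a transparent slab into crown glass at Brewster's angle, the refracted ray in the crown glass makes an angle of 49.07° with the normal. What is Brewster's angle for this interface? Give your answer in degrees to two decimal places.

θ_B ≈ 40.93°

At Brewster's angle the reflected and refracted rays are perpendicular, so θ_B + θ_t = 90°.
So θ_B = 90° − θ_t = 90° − 49.07° = 40.93°.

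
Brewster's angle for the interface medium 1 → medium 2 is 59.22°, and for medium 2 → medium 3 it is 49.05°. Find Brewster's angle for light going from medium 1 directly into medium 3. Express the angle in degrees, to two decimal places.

tan θ_B(1→2) = n₂/n₁ = tan 59.22° = 1.6788.
tan θ_B(2→3) = n₃/n₂ = tan 49.05° = 1.1524.
n₃/n₁ = 1.9347. Then tan θ_B(1→3) = n₃/n₁, so θ_B(1→3) = arctan(1.9347) = 62.67°.

θ_B ≈ 62.67°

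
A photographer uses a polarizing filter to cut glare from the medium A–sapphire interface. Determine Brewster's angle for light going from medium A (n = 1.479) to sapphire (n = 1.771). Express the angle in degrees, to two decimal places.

At Brewster's angle the reflected and refracted rays are perpendicular, which with Snell's law gives tan θ_B = n₂/n₁.
Here n₂/n₁ = 1.771/1.479 = 1.1974, and Brewster's law gives tan θ_B = n₂/n₁.
So θ_B = arctan 1.1974 = 50.13°.

θ_B ≈ 50.13°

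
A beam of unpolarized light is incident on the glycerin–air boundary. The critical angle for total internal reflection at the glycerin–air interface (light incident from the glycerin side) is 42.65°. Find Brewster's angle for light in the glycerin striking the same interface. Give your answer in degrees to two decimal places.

θ_B ≈ 34.12°

n₂/n₁ = sin θ_c = sin 42.65° = 0.6775.
tan θ_B equals the same ratio, so θ_B = arctan(0.6775) = 34.12°.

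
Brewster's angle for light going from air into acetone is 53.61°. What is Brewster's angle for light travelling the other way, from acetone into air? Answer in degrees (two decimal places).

tan θ_B' = n₁/n₂ = 1/tan θ_B, so θ_B' = 90° − θ_B.
θ_B' = 90° − 53.61° = 36.39°.

θ_B' ≈ 36.39°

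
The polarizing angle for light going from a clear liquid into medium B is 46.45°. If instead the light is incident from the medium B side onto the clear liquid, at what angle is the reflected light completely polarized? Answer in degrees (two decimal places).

tan θ_B' = n₁/n₂ = 1/tan θ_B, so θ_B' = 90° − θ_B.
θ_B' = 90° − 46.45° = 43.55°.

θ_B' ≈ 43.55°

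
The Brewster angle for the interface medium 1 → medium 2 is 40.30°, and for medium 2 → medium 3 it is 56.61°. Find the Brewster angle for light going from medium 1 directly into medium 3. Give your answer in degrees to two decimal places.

θ_B ≈ 52.15°

tan θ_B(1→2) = n₂/n₁ = tan 40.30° = 0.8481.
tan θ_B(2→3) = n₃/n₂ = tan 56.61° = 1.5172.
So n₃/n₁ = (n₂/n₁)(n₃/n₂) = 0.8481 × 1.5172 = 1.2866.
θ_B(1→3) = arctan(1.2866) = 52.15°.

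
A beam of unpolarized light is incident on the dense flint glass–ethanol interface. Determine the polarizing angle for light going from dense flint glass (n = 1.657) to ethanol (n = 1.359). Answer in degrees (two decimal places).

θ_B ≈ 39.36°

At Brewster's angle the reflected and refracted rays are perpendicular, which with Snell's law gives tan θ_B = n₂/n₁.
Brewster's condition: tan θ_B = n₂/n₁ = 1.359/1.657 = 0.8202.
θ_B = arctan(0.8202) = 39.36°.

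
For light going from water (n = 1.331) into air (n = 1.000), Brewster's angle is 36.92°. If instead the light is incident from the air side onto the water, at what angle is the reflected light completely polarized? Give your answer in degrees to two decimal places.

The two Brewster angles are complementary: θ_B' = 90° − θ_B = 90° − 36.92° = 53.08°.

θ_B' ≈ 53.08°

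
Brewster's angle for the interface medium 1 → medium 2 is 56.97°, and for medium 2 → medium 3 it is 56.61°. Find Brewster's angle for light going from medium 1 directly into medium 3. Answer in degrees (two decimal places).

θ_B ≈ 66.80°

tan θ_B(1→2) = n₂/n₁ = tan 56.97° = 1.5381.
tan θ_B(2→3) = n₃/n₂ = tan 56.61° = 1.5172.
Multiplying, n₃/n₁ = 1.5381 × 1.5172 = 2.3335, and θ_B(1→3) = arctan 2.3335 = 66.80°.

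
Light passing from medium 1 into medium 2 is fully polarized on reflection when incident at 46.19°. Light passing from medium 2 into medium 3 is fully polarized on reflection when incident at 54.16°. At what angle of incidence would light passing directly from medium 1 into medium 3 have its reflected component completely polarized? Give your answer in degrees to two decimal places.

θ_B ≈ 55.28°

n₂/n₁ = tan 46.19° = 1.0424 and n₃/n₂ = tan 54.16° = 1.3845.
So n₃/n₁ = (n₂/n₁)(n₃/n₂) = 1.0424 × 1.3845 = 1.4432.
θ_B(1→3) = arctan(1.4432) = 55.28°.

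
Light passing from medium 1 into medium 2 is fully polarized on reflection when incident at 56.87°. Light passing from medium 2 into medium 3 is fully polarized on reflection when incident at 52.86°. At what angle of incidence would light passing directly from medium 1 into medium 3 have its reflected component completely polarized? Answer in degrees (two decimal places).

n₂/n₁ = tan 56.87° = 1.5322 and n₃/n₂ = tan 52.86° = 1.3203.
n₃/n₁ = 2.0231. Then tan θ_B(1→3) = n₃/n₁, so θ_B(1→3) = arctan(2.0231) = 63.70°.

θ_B ≈ 63.70°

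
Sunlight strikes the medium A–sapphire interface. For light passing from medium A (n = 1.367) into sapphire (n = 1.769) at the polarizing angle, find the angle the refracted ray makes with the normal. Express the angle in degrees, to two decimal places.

θ_t ≈ 37.70°

θ_B = arctan(n₂/n₁) = arctan(1.769/1.367) = 52.30°.
Since θ_B + θ_t = 90° at Brewster incidence, θ_t = 90° − 52.30° = 37.70°.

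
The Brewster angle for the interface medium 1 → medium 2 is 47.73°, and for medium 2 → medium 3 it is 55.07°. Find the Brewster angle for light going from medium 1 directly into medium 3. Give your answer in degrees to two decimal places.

Each Brewster angle gives a ratio: n₂/n₁ = tan 47.73° = 1.1001, n₃/n₂ = tan 55.07° = 1.4319.
Multiplying, n₃/n₁ = 1.1001 × 1.4319 = 1.5753, and θ_B(1→3) = arctan 1.5753 = 57.59°.

θ_B ≈ 57.59°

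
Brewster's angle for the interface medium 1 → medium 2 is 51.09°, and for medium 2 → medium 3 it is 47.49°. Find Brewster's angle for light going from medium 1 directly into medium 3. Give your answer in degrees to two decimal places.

θ_B ≈ 53.50°

Each Brewster angle gives a ratio: n₂/n₁ = tan 51.09° = 1.2389, n₃/n₂ = tan 47.49° = 1.0909.
So n₃/n₁ = (n₂/n₁)(n₃/n₂) = 1.2389 × 1.0909 = 1.3515.
θ_B(1→3) = arctan(1.3515) = 53.50°.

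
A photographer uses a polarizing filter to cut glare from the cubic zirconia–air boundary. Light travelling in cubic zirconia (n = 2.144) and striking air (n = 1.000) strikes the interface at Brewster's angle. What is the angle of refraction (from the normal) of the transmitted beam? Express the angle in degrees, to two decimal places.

θ_t ≈ 64.99°

θ_B = arctan(n₂/n₁) = arctan(1.000/2.144) = 25.01°.
Since θ_B + θ_t = 90° at Brewster incidence, θ_t = 90° − 25.01° = 64.99°.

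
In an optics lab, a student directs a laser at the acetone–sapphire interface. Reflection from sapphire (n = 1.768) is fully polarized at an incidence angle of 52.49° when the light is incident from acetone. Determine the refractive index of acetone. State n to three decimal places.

At the Brewster angle, tan θ_B = n₂/n₁ with n₁ on the incident side (acetone) and n₂ on the transmitted side (sapphire).
n₁ = n₂ / tan θ_B = 1.768 / tan 52.49° = 1.357.

n ≈ 1.357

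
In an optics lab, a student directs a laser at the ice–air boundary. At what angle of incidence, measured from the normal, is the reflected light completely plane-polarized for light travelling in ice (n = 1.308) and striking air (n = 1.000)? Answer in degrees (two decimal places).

θ_B ≈ 37.40°

Here n₂/n₁ = 1.000/1.308 = 0.7645, and Brewster's law gives tan θ_B = n₂/n₁. Taking the arctangent, θ_B = 37.40°.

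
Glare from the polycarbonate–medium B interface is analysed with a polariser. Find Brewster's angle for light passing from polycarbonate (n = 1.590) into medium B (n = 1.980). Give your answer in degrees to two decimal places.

θ_B ≈ 51.23°

Here n₂/n₁ = 1.980/1.590 = 1.2453, and Brewster's law gives tan θ_B = n₂/n₁.
So θ_B = arctan 1.2453 = 51.23°.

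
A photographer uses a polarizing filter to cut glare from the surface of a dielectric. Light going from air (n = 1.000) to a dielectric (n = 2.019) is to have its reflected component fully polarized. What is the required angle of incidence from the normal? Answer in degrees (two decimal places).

θ_B ≈ 63.65°

tan θ_B = n₂/n₁ = 2.019/1.000 = 2.0190.
So θ_B = arctan 2.0190 = 63.65°.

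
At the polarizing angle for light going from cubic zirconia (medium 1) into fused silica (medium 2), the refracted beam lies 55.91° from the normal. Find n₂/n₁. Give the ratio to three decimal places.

θ_B + θ_t = 90°, so θ_B = 90° − 55.91° = 34.09°.
tan θ_B = n₂/n₁, so n₂/n₁ = tan 34.09° = 0.677.

n₂/n₁ ≈ 0.677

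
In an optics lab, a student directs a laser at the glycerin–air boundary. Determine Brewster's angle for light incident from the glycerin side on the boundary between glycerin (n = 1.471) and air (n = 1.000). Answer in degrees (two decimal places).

θ_B ≈ 34.21°

At Brewster's angle the reflected and refracted rays are perpendicular, which with Snell's law gives tan θ_B = n₂/n₁.
Here n₂/n₁ = 1.000/1.471 = 0.6798, and Brewster's law gives tan θ_B = n₂/n₁.
So θ_B = arctan 0.6798 = 34.21°.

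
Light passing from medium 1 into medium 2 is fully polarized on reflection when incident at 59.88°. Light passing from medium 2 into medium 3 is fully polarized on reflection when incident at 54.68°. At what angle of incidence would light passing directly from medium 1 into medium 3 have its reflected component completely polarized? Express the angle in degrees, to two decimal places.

θ_B ≈ 67.65°

Each Brewster angle gives a ratio: n₂/n₁ = tan 59.88° = 1.7237, n₃/n₂ = tan 54.68° = 1.4113.
So n₃/n₁ = (n₂/n₁)(n₃/n₂) = 1.7237 × 1.4113 = 2.4327.
θ_B(1→3) = arctan(2.4327) = 67.65°.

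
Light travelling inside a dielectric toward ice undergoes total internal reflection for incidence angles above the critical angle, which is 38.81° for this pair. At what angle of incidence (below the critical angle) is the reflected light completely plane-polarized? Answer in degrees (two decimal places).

sin θ_c = n₂/n₁, so n₂/n₁ = sin 38.81° = 0.6267.
Brewster: tan θ_B = n₂/n₁ = 0.6267.
θ_B = arctan(0.6267) = 32.08°.

θ_B ≈ 32.08°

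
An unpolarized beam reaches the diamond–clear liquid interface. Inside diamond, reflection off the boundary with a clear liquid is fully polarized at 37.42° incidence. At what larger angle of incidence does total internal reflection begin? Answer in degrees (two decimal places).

tan θ_B = n₂/n₁ = tan 37.42° = 0.7651.
Total internal reflection: sin θ_c = n₂/n₁ = 0.7651.
θ_c = arcsin(0.7651) = 49.92°.

θ_c ≈ 49.92°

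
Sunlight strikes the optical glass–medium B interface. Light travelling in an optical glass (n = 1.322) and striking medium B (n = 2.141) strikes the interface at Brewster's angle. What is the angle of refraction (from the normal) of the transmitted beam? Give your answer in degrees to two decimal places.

tan θ_B = n₂/n₁ = 2.141/1.322 = 1.6195, so θ_B = 58.31°.
The refracted ray is perpendicular to the reflected ray, so θ_t = 90° − θ_B = 31.69°.

θ_t ≈ 31.69°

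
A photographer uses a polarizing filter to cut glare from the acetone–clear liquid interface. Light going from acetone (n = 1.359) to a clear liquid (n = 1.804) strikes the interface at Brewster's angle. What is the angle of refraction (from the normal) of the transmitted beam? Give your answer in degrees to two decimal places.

θ_B = arctan(n₂/n₁) = arctan(1.804/1.359) = 53.01°.
At Brewster's angle the reflected and refracted rays are perpendicular, so θ_t = 90° − θ_B = 90° − 53.01° = 36.99°.

θ_t ≈ 36.99°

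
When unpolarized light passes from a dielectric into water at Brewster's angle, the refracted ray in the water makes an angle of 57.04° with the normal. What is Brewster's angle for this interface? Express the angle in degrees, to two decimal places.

θ_B ≈ 32.96°

Since the reflected and refracted rays are at right angles at the polarizing angle, θ_B + θ_t = 90°.
So θ_B = 90° − θ_t = 90° − 57.04° = 32.96°.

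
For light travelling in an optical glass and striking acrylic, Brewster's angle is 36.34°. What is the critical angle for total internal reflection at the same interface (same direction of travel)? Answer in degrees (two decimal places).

θ_c ≈ 47.36°

n₂/n₁ = tan 36.34° = 0.7356; the critical angle satisfies sin θ_c = n₂/n₁.
θ_c = arcsin(0.7356) = 47.36°.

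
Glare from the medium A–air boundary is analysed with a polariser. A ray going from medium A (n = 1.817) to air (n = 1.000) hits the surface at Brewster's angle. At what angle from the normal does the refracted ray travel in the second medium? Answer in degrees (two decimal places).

θ_B = arctan(n₂/n₁) = arctan(1.000/1.817) = 28.83°.
The refracted ray is perpendicular to the reflected ray, so θ_t = 90° − θ_B = 61.17°.

θ_t ≈ 61.17°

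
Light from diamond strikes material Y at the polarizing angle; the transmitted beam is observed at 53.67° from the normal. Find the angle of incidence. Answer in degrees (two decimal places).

Since the reflected and refracted rays are at right angles at the polarizing angle, θ_B + θ_t = 90°.
So θ_B = 90° − θ_t = 90° − 53.67° = 36.33°.

θ_B ≈ 36.33°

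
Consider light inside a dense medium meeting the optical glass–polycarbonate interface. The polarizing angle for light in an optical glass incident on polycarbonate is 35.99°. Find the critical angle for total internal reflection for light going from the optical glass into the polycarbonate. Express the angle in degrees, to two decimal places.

n₂/n₁ = tan 35.99° = 0.7263; the critical angle satisfies sin θ_c = n₂/n₁.
θ_c = arcsin(0.7263) = 46.58°.

θ_c ≈ 46.58°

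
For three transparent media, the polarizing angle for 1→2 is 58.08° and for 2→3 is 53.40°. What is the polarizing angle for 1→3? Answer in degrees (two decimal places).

tan θ_B(1→2) = n₂/n₁ = tan 58.08° = 1.6053.
tan θ_B(2→3) = n₃/n₂ = tan 53.40° = 1.3465.
Multiplying, n₃/n₁ = 1.6053 × 1.3465 = 2.1616, and θ_B(1→3) = arctan 2.1616 = 65.17°.

θ_B ≈ 65.17°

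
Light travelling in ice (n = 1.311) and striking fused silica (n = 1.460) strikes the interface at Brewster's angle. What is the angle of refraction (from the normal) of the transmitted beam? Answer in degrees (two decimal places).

tan θ_B = n₂/n₁ = 1.460/1.311 = 1.1137, so θ_B = 48.08°.
Since θ_B + θ_t = 90° at Brewster incidence, θ_t = 90° − 48.08° = 41.92°.

θ_t ≈ 41.92°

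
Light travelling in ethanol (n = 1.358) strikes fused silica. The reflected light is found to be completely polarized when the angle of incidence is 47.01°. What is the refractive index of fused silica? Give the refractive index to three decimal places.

n ≈ 1.457

Brewster's law: tan θ_B = n₂/n₁ (light incident in ethanol, refracted into fused silica).
n₂ = n₁ tan θ_B = 1.358 × tan 47.01° = 1.457.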